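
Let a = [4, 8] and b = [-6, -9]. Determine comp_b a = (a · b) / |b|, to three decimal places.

a · b = 4·(-6) + 8·(-9) = -24 - 72 = -96
|b| = √(36 + 81) = √117 ≈ 10.8167
comp_b a = -96 / √117 ≈ -8.875

-8.875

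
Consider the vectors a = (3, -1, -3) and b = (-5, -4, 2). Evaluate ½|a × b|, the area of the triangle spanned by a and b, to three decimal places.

11.895

i: (-1)·2 - (-3)·(-4) = -2 - 12 = -14
j: (-3)·(-5) - 3·2 = 15 - 6 = 9
k: 3·(-4) - (-1)·(-5) = -12 - 5 = -17
a × b = (-14, 9, -17)
|a × b| = √((-14)² + 9² + (-17)²) = √566 ≈ 23.7908
area = ½ · 23.7908 ≈ 11.895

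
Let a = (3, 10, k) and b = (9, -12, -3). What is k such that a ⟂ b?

-31

a · b = 3·9 + 10·(-12) + k·(-3) = -93 - 3k
Set equal to 0: -3k = 93, so k = -31.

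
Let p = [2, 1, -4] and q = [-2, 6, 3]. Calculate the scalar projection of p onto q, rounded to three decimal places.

p · q = 2·(-2) + 1·6 + (-4)·3 = -4 + 6 - 12 = -10
|q| = √(4 + 36 + 9) = √49 ≈ 7.0000
comp_q p = -10 / √49 ≈ -1.429

-1.429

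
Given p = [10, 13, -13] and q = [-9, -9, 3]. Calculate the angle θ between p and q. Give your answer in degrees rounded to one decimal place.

p · q = 10·(-9) + 13·(-9) + (-13)·3 = -90 - 117 - 39 = -246
|p|² = 100 + 169 + 169 = 438,  |p| = √438 ≈ 20.928450
|q|² = 81 + 81 + 9 = 171,  |q| = √171 ≈ 13.076697
cos θ = -246 / (20.928450 · 13.076697) ≈ -0.89888
θ = arccos(-0.89888) ≈ 154.0°

154.0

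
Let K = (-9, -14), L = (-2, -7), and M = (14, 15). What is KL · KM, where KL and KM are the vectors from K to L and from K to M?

364

KL = L − K = (7, 7)
KM = M − K = (23, 29)
KL · KM = 7·23 + 7·29 = 161 + 203 = 364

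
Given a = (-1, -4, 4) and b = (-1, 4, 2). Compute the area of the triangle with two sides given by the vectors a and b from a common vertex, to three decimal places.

i: (-4)·2 - 4·4 = -8 - 16 = -24
j: 4·(-1) - (-1)·2 = -4 - (-2) = -2
k: (-1)·4 - (-4)·(-1) = -4 - 4 = -8
a × b = (-24, -2, -8)
|a × b| = √((-24)² + (-2)² + (-8)²) = √644 ≈ 25.3772
area = ½ · 25.3772 ≈ 12.689

12.689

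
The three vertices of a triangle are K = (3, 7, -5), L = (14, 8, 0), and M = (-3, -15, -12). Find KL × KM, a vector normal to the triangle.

(103, 47, -236)

KL = (11, 1, 5)
KM = (-6, -22, -7)
i: 1·(-7) - 5·(-22) = -7 - (-110) = 103
j: 5·(-6) - 11·(-7) = -30 - (-77) = 47
k: 11·(-22) - 1·(-6) = -242 - (-6) = -236
KL × KM = (103, 47, -236)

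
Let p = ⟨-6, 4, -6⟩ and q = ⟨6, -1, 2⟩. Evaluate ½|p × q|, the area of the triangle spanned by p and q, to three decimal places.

15.033

i: 4·2 - (-6)·(-1) = 8 - 6 = 2
j: (-6)·6 - (-6)·2 = -36 - (-12) = -24
k: (-6)·(-1) - 4·6 = 6 - 24 = -18
p × q = (2, -24, -18)
|p × q| = √(2² + (-24)² + (-18)²) = √904 ≈ 30.0666
area = ½ · 30.0666 ≈ 15.033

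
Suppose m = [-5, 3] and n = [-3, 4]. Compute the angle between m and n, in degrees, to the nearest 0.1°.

22.2

m · n = (-5)·(-3) + 3·4 = 15 + 12 = 27
|m|² = 25 + 9 = 34,  |m| = √34 ≈ 5.830952
|n|² = 9 + 16 = 25,  |n| = √25 ≈ 5.000000
cos θ = 27 / (5.830952 · 5.000000) ≈ 0.92609
θ = arccos(0.92609) ≈ 22.2°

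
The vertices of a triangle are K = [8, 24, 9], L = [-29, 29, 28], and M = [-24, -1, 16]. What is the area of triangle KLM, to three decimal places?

KL = (-37, 5, 19),  KM = (-32, -25, 7)
i: 5·7 - 19·(-25) = 35 - (-475) = 510
j: 19·(-32) - (-37)·7 = -608 - (-259) = -349
k: (-37)·(-25) - 5·(-32) = 925 - (-160) = 1085
KL × KM = (510, -349, 1085)
|KL × KM| = √1559126 ≈ 1248.6497
area = ½ · 1248.6497 ≈ 624.325

624.325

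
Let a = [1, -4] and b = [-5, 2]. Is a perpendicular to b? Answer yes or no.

a · b = 1·(-5) + (-4)·2 = -5 - 8 = -13
Nonzero, so the vectors are not orthogonal.

no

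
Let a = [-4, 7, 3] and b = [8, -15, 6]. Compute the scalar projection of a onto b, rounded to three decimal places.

a · b = (-4)·8 + 7·(-15) + 3·6 = -32 - 105 + 18 = -119
|b| = √(64 + 225 + 36) = √325 ≈ 18.0278
comp_b a = -119 / √325 ≈ -6.601

-6.601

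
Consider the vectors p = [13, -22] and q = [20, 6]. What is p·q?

128

p · q = 13·20 + (-22)·6 = 260 - 132 = 128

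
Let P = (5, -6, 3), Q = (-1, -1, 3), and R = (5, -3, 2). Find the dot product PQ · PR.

15

PQ = Q − P = (-6, 5, 0)
PR = R − P = (0, 3, -1)
PQ · PR = (-6)·0 + 5·3 + 0·(-1) = 0 + 15 + 0 = 15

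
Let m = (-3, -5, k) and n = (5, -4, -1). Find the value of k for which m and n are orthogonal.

m · n = (-3)·5 + (-5)·(-4) + k·(-1) = 5 - 1k
Set equal to 0: -1k = -5, so k = 5.

5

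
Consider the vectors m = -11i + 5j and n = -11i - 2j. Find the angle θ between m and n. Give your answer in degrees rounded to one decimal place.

34.7

m · n = (-11)·(-11) + 5·(-2) = 121 - 10 = 111
|m|² = 121 + 25 = 146,  |m| = √146 ≈ 12.083046
|n|² = 121 + 4 = 125,  |n| = √125 ≈ 11.180340
cos θ = 111 / (12.083046 · 11.180340) ≈ 0.82166
θ = arccos(0.82166) ≈ 34.7°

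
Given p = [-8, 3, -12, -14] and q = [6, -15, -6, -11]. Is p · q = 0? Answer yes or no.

p · q = (-8)·6 + 3·(-15) + (-12)·(-6) + (-14)·(-11) = -48 - 45 + 72 + 154 = 133
Nonzero, so the vectors are not orthogonal.

no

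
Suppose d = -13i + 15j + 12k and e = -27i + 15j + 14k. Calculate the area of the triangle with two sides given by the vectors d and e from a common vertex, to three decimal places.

i: 15·14 - 12·15 = 210 - 180 = 30
j: 12·(-27) - (-13)·14 = -324 - (-182) = -142
k: (-13)·15 - 15·(-27) = -195 - (-405) = 210
d × e = (30, -142, 210)
|d × e| = √(30² + (-142)² + 210²) = √65164 ≈ 255.2724
area = ½ · 255.2724 ≈ 127.636

127.636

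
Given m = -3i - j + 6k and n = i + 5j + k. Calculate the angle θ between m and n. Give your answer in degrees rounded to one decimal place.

93.3

m · n = (-3)·1 + (-1)·5 + 6·1 = -3 - 5 + 6 = -2
|m|² = 9 + 1 + 36 = 46,  |m| = √46 ≈ 6.782330
|n|² = 1 + 25 + 1 = 27,  |n| = √27 ≈ 5.196152
cos θ = -2 / (6.782330 · 5.196152) ≈ -0.05675
θ = arccos(-0.05675) ≈ 93.3°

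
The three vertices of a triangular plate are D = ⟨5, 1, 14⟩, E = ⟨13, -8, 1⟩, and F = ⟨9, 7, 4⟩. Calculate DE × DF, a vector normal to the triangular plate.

DE = (8, -9, -13)
DF = (4, 6, -10)
i: (-9)·(-10) - (-13)·6 = 90 - (-78) = 168
j: (-13)·4 - 8·(-10) = -52 - (-80) = 28
k: 8·6 - (-9)·4 = 48 - (-36) = 84
DE × DF = (168, 28, 84)

(168, 28, 84)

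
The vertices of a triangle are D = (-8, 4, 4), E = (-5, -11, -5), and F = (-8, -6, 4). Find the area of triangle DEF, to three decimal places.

47.434

DE = (3, -15, -9),  DF = (0, -10, 0)
i: (-15)·0 - (-9)·(-10) = 0 - 90 = -90
j: (-9)·0 - 3·0 = 0 - 0 = 0
k: 3·(-10) - (-15)·0 = -30 - 0 = -30
DE × DF = (-90, 0, -30)
|DE × DF| = √9000 ≈ 94.8683
area = ½ · 94.8683 ≈ 47.434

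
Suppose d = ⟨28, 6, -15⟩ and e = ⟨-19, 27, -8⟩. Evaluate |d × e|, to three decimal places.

1069.313

i: 6·(-8) - (-15)·27 = -48 - (-405) = 357
j: (-15)·(-19) - 28·(-8) = 285 - (-224) = 509
k: 28·27 - 6·(-19) = 756 - (-114) = 870
d × e = (357, 509, 870)
|d × e| = √(357² + 509² + 870²) = √1143430 ≈ 1069.3129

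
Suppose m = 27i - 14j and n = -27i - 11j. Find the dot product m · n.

-575

m · n = 27·(-27) + (-14)·(-11) = -729 + 154 = -575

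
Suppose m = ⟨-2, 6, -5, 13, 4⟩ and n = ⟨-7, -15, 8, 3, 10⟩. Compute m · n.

m · n = (-2)·(-7) + 6·(-15) + (-5)·8 + 13·3 + 4·10 = 14 - 90 - 40 + 39 + 40 = -37

-37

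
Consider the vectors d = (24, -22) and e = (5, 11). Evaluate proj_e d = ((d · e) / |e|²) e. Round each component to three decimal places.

d · e = 24·5 + (-22)·11 = 120 - 242 = -122
|e|² = 25 + 121 = 146
proj_e d = (-122/146) · (5, 11) ≈ (-4.178, -9.192)

(-4.178, -9.192)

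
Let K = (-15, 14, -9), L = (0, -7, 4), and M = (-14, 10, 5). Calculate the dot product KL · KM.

KL = L − K = (15, -21, 13)
KM = M − K = (1, -4, 14)
KL · KM = 15·1 + (-21)·(-4) + 13·14 = 15 + 84 + 182 = 281

281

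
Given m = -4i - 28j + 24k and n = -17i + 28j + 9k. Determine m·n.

-500

m · n = (-4)·(-17) + (-28)·28 + 24·9 = 68 - 784 + 216 = -500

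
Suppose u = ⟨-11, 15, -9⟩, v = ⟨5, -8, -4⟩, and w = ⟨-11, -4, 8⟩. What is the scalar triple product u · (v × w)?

1912

v × w:
i: (-8)·8 - (-4)·(-4) = -64 - 16 = -80
j: (-4)·(-11) - 5·8 = 44 - 40 = 4
k: 5·(-4) - (-8)·(-11) = -20 - 88 = -108
v × w = (-80, 4, -108)
u · (v × w) = (-11)·(-80) + 15·4 + (-9)·(-108) = 880 + 60 + 972 = 1912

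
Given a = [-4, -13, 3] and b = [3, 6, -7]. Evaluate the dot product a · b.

a · b = (-4)·3 + (-13)·6 + 3·(-7) = -12 - 78 - 21 = -111

-111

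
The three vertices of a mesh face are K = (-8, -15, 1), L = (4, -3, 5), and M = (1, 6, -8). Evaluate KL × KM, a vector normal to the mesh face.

(-192, 144, 144)

KL = (12, 12, 4)
KM = (9, 21, -9)
i: 12·(-9) - 4·21 = -108 - 84 = -192
j: 4·9 - 12·(-9) = 36 - (-108) = 144
k: 12·21 - 12·9 = 252 - 108 = 144
KL × KM = (-192, 144, 144)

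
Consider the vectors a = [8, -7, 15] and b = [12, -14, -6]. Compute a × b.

(252, 228, -28)

i: (-7)·(-6) - 15·(-14) = 42 - (-210) = 252
j: 15·12 - 8·(-6) = 180 - (-48) = 228
k: 8·(-14) - (-7)·12 = -112 - (-84) = -28
a × b = (252, 228, -28)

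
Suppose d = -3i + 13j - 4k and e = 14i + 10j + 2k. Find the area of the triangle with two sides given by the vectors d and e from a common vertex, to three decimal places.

i: 13·2 - (-4)·10 = 26 - (-40) = 66
j: (-4)·14 - (-3)·2 = -56 - (-6) = -50
k: (-3)·10 - 13·14 = -30 - 182 = -212
d × e = (66, -50, -212)
|d × e| = √(66² + (-50)² + (-212)²) = √51800 ≈ 227.5961
area = ½ · 227.5961 ≈ 113.798

113.798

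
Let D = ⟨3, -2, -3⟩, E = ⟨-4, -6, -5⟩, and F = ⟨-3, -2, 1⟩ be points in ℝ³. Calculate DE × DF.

DE = (-7, -4, -2)
DF = (-6, 0, 4)
i: (-4)·4 - (-2)·0 = -16 - 0 = -16
j: (-2)·(-6) - (-7)·4 = 12 - (-28) = 40
k: (-7)·0 - (-4)·(-6) = 0 - 24 = -24
DE × DF = (-16, 40, -24)

(-16, 40, -24)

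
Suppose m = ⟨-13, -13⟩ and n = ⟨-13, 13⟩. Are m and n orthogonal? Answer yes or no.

m · n = (-13)·(-13) + (-13)·13 = 169 - 169 = 0
Zero, so the vectors are orthogonal.

yes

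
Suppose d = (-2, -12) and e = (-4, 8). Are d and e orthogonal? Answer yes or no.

no

d · e = (-2)·(-4) + (-12)·8 = 8 - 96 = -88
Nonzero, so the vectors are not orthogonal.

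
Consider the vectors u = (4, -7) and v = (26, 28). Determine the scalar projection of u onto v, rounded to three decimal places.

u · v = 4·26 + (-7)·28 = 104 - 196 = -92
|v| = √(676 + 784) = √1460 ≈ 38.2099
comp_v u = -92 / √1460 ≈ -2.408

-2.408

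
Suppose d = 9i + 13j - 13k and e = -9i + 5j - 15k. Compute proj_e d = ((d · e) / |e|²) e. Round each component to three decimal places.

d · e = 9·(-9) + 13·5 + (-13)·(-15) = -81 + 65 + 195 = 179
|e|² = 81 + 25 + 225 = 331
proj_e d = (179/331) · (-9, 5, -15) ≈ (-4.867, 2.704, -8.112)

(-4.867, 2.704, -8.112)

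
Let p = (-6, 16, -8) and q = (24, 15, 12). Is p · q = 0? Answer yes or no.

yes

p · q = (-6)·24 + 16·15 + (-8)·12 = -144 + 240 - 96 = 0
Zero, so the vectors are orthogonal.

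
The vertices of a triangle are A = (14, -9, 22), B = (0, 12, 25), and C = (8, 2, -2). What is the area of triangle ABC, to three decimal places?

321.896

AB = (-14, 21, 3),  AC = (-6, 11, -24)
i: 21·(-24) - 3·11 = -504 - 33 = -537
j: 3·(-6) - (-14)·(-24) = -18 - 336 = -354
k: (-14)·11 - 21·(-6) = -154 - (-126) = -28
AB × AC = (-537, -354, -28)
|AB × AC| = √414469 ≈ 643.7927
area = ½ · 643.7927 ≈ 321.896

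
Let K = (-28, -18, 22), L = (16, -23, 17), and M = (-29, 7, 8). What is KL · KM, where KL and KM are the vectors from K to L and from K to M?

KL = L − K = (44, -5, -5)
KM = M − K = (-1, 25, -14)
KL · KM = 44·(-1) + (-5)·25 + (-5)·(-14) = -44 - 125 + 70 = -99

-99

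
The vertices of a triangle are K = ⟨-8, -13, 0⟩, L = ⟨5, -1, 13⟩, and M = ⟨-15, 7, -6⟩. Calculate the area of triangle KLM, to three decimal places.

KL = (13, 12, 13),  KM = (-7, 20, -6)
i: 12·(-6) - 13·20 = -72 - 260 = -332
j: 13·(-7) - 13·(-6) = -91 - (-78) = -13
k: 13·20 - 12·(-7) = 260 - (-84) = 344
KL × KM = (-332, -13, 344)
|KL × KM| = √228729 ≈ 478.2562
area = ½ · 478.2562 ≈ 239.128

239.128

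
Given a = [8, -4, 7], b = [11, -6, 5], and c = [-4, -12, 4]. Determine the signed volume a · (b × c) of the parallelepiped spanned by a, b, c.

b × c:
i: (-6)·4 - 5·(-12) = -24 - (-60) = 36
j: 5·(-4) - 11·4 = -20 - 44 = -64
k: 11·(-12) - (-6)·(-4) = -132 - 24 = -156
b × c = (36, -64, -156)
a · (b × c) = 8·36 + (-4)·(-64) + 7·(-156) = 288 + 256 - 1092 = -548

-548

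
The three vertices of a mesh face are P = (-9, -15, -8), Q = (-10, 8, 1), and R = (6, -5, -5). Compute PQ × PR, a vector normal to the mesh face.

PQ = (-1, 23, 9)
PR = (15, 10, 3)
i: 23·3 - 9·10 = 69 - 90 = -21
j: 9·15 - (-1)·3 = 135 - (-3) = 138
k: (-1)·10 - 23·15 = -10 - 345 = -355
PQ × PR = (-21, 138, -355)

(-21, 138, -355)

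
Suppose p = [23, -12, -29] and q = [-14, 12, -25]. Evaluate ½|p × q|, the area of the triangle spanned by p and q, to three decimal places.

590.324

i: (-12)·(-25) - (-29)·12 = 300 - (-348) = 648
j: (-29)·(-14) - 23·(-25) = 406 - (-575) = 981
k: 23·12 - (-12)·(-14) = 276 - 168 = 108
p × q = (648, 981, 108)
|p × q| = √(648² + 981² + 108²) = √1393929 ≈ 1180.6477
area = ½ · 1180.6477 ≈ 590.324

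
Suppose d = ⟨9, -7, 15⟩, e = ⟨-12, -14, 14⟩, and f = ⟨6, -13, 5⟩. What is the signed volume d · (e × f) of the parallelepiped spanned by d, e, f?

e × f:
i: (-14)·5 - 14·(-13) = -70 - (-182) = 112
j: 14·6 - (-12)·5 = 84 - (-60) = 144
k: (-12)·(-13) - (-14)·6 = 156 - (-84) = 240
e × f = (112, 144, 240)
d · (e × f) = 9·112 + (-7)·144 + 15·240 = 1008 - 1008 + 3600 = 3600

3600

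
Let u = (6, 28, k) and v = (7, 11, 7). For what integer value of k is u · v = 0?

u · v = 6·7 + 28·11 + k·7 = 350 + 7k
Set equal to 0: 7k = -350, so k = -50.

-50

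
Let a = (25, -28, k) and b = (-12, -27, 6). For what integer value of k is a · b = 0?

-76

a · b = 25·(-12) + (-28)·(-27) + k·6 = 456 + 6k
Set equal to 0: 6k = -456, so k = -76.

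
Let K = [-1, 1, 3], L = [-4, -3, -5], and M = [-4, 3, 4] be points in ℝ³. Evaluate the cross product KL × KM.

(12, 27, -18)

KL = (-3, -4, -8)
KM = (-3, 2, 1)
i: (-4)·1 - (-8)·2 = -4 - (-16) = 12
j: (-8)·(-3) - (-3)·1 = 24 - (-3) = 27
k: (-3)·2 - (-4)·(-3) = -6 - 12 = -18
KL × KM = (12, 27, -18)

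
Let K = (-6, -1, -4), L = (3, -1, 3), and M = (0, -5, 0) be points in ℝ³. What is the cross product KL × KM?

(28, 6, -36)

KL = (9, 0, 7)
KM = (6, -4, 4)
i: 0·4 - 7·(-4) = 0 - (-28) = 28
j: 7·6 - 9·4 = 42 - 36 = 6
k: 9·(-4) - 0·6 = -36 - 0 = -36
KL × KM = (28, 6, -36)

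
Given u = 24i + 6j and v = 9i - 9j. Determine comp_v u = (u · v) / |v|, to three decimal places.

u · v = 24·9 + 6·(-9) = 216 - 54 = 162
|v| = √(81 + 81) = √162 ≈ 12.7279
comp_v u = 162 / √162 ≈ 12.728

12.728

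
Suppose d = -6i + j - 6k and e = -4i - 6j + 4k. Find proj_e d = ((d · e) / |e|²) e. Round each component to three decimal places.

d · e = (-6)·(-4) + 1·(-6) + (-6)·4 = 24 - 6 - 24 = -6
|e|² = 16 + 36 + 16 = 68
proj_e d = (-6/68) · (-4, -6, 4) ≈ (0.353, 0.529, -0.353)

(0.353, 0.529, -0.353)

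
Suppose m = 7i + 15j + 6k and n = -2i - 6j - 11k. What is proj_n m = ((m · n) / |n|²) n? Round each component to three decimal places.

(2.112, 6.335, 11.615)

m · n = 7·(-2) + 15·(-6) + 6·(-11) = -14 - 90 - 66 = -170
|n|² = 4 + 36 + 121 = 161
proj_n m = (-170/161) · (-2, -6, -11) ≈ (2.112, 6.335, 11.615)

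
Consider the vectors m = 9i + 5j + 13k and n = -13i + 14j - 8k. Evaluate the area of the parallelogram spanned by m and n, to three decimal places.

i: 5·(-8) - 13·14 = -40 - 182 = -222
j: 13·(-13) - 9·(-8) = -169 - (-72) = -97
k: 9·14 - 5·(-13) = 126 - (-65) = 191
m × n = (-222, -97, 191)
|m × n| = √((-222)² + (-97)² + 191²) = √95174 ≈ 308.5028

308.503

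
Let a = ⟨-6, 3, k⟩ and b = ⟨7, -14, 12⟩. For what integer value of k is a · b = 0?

7

a · b = (-6)·7 + 3·(-14) + k·12 = -84 + 12k
Set equal to 0: 12k = 84, so k = 7.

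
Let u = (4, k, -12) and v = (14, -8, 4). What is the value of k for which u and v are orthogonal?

1

u · v = 4·14 + k·(-8) + (-12)·4 = 8 - 8k
Set equal to 0: -8k = -8, so k = 1.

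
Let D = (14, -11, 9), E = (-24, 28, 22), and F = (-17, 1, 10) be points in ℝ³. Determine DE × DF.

DE = (-38, 39, 13)
DF = (-31, 12, 1)
i: 39·1 - 13·12 = 39 - 156 = -117
j: 13·(-31) - (-38)·1 = -403 - (-38) = -365
k: (-38)·12 - 39·(-31) = -456 - (-1209) = 753
DE × DF = (-117, -365, 753)

(-117, -365, 753)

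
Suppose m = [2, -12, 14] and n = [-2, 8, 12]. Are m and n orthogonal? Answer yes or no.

no

m · n = 2·(-2) + (-12)·8 + 14·12 = -4 - 96 + 168 = 68
Nonzero, so the vectors are not orthogonal.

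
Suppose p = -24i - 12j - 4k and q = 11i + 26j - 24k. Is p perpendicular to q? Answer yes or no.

no

p · q = (-24)·11 + (-12)·26 + (-4)·(-24) = -264 - 312 + 96 = -480
Nonzero, so the vectors are not orthogonal.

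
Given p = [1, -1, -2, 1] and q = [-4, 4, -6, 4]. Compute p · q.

p · q = 1·(-4) + (-1)·4 + (-2)·(-6) + 1·4 = -4 - 4 + 12 + 4 = 8

8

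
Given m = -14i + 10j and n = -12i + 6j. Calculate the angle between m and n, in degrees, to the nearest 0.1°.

m · n = (-14)·(-12) + 10·6 = 168 + 60 = 228
|m|² = 196 + 100 = 296,  |m| = √296 ≈ 17.204651
|n|² = 144 + 36 = 180,  |n| = √180 ≈ 13.416408
cos θ = 228 / (17.204651 · 13.416408) ≈ 0.98776
θ = arccos(0.98776) ≈ 9.0°

9.0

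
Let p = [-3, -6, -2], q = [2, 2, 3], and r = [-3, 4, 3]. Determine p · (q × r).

q × r:
i: 2·3 - 3·4 = 6 - 12 = -6
j: 3·(-3) - 2·3 = -9 - 6 = -15
k: 2·4 - 2·(-3) = 8 - (-6) = 14
q × r = (-6, -15, 14)
p · (q × r) = (-3)·(-6) + (-6)·(-15) + (-2)·14 = 18 + 90 - 28 = 80

80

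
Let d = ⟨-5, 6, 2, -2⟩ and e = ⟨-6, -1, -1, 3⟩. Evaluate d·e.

16

d · e = (-5)·(-6) + 6·(-1) + 2·(-1) + (-2)·3 = 30 - 6 - 2 - 6 = 16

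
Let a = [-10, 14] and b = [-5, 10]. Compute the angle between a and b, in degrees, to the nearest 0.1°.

a · b = (-10)·(-5) + 14·10 = 50 + 140 = 190
|a|² = 100 + 196 = 296,  |a| = √296 ≈ 17.204651
|b|² = 25 + 100 = 125,  |b| = √125 ≈ 11.180340
cos θ = 190 / (17.204651 · 11.180340) ≈ 0.98776
θ = arccos(0.98776) ≈ 9.0°

9.0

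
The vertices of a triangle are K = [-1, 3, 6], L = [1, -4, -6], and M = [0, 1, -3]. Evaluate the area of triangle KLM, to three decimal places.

KL = (2, -7, -12),  KM = (1, -2, -9)
i: (-7)·(-9) - (-12)·(-2) = 63 - 24 = 39
j: (-12)·1 - 2·(-9) = -12 - (-18) = 6
k: 2·(-2) - (-7)·1 = -4 - (-7) = 3
KL × KM = (39, 6, 3)
|KL × KM| = √1566 ≈ 39.5727
area = ½ · 39.5727 ≈ 19.786

19.786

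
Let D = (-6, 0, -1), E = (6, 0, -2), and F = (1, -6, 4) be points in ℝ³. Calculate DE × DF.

(-6, -67, -72)

DE = (12, 0, -1)
DF = (7, -6, 5)
i: 0·5 - (-1)·(-6) = 0 - 6 = -6
j: (-1)·7 - 12·5 = -7 - 60 = -67
k: 12·(-6) - 0·7 = -72 - 0 = -72
DE × DF = (-6, -67, -72)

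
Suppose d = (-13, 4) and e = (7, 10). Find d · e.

d · e = (-13)·7 + 4·10 = -91 + 40 = -51

-51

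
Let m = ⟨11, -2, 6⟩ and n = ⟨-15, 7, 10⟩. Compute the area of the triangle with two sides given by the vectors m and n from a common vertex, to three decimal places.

i: (-2)·10 - 6·7 = -20 - 42 = -62
j: 6·(-15) - 11·10 = -90 - 110 = -200
k: 11·7 - (-2)·(-15) = 77 - 30 = 47
m × n = (-62, -200, 47)
|m × n| = √((-62)² + (-200)² + 47²) = √46053 ≈ 214.5996
area = ½ · 214.5996 ≈ 107.300

107.300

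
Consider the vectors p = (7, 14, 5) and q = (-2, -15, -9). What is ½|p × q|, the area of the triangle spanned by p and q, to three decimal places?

i: 14·(-9) - 5·(-15) = -126 - (-75) = -51
j: 5·(-2) - 7·(-9) = -10 - (-63) = 53
k: 7·(-15) - 14·(-2) = -105 - (-28) = -77
p × q = (-51, 53, -77)
|p × q| = √((-51)² + 53² + (-77)²) = √11339 ≈ 106.4847
area = ½ · 106.4847 ≈ 53.242

53.242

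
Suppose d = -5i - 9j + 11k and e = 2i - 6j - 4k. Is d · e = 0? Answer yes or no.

d · e = (-5)·2 + (-9)·(-6) + 11·(-4) = -10 + 54 - 44 = 0
Zero, so the vectors are orthogonal.

yes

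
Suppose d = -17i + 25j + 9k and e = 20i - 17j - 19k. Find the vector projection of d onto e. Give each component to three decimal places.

(-17.829, 15.154, 16.937)

d · e = (-17)·20 + 25·(-17) + 9·(-19) = -340 - 425 - 171 = -936
|e|² = 400 + 289 + 361 = 1050
proj_e d = (-936/1050) · (20, -17, -19) ≈ (-17.829, 15.154, 16.937)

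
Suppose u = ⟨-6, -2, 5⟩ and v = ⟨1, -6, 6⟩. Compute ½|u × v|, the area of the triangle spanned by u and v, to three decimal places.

i: (-2)·6 - 5·(-6) = -12 - (-30) = 18
j: 5·1 - (-6)·6 = 5 - (-36) = 41
k: (-6)·(-6) - (-2)·1 = 36 - (-2) = 38
u × v = (18, 41, 38)
|u × v| = √(18² + 41² + 38²) = √3449 ≈ 58.7282
area = ½ · 58.7282 ≈ 29.364

29.364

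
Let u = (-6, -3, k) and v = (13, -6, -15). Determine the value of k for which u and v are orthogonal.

-4

u · v = (-6)·13 + (-3)·(-6) + k·(-15) = -60 - 15k
Set equal to 0: -15k = 60, so k = -4.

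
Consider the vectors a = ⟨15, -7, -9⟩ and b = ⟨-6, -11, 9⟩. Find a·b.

a · b = 15·(-6) + (-7)·(-11) + (-9)·9 = -90 + 77 - 81 = -94

-94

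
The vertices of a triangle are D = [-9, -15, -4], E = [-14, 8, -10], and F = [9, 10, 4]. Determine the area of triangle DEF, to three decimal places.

DE = (-5, 23, -6),  DF = (18, 25, 8)
i: 23·8 - (-6)·25 = 184 - (-150) = 334
j: (-6)·18 - (-5)·8 = -108 - (-40) = -68
k: (-5)·25 - 23·18 = -125 - 414 = -539
DE × DF = (334, -68, -539)
|DE × DF| = √406701 ≈ 637.7311
area = ½ · 637.7311 ≈ 318.866

318.866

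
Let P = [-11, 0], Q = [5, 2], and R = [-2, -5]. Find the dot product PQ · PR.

134

PQ = Q − P = (16, 2)
PR = R − P = (9, -5)
PQ · PR = 16·9 + 2·(-5) = 144 - 10 = 134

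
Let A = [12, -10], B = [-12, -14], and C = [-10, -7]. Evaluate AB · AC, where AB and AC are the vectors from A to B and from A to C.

516

AB = B − A = (-24, -4)
AC = C − A = (-22, 3)
AB · AC = (-24)·(-22) + (-4)·3 = 528 - 12 = 516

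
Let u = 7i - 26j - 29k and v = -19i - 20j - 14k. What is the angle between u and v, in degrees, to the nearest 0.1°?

49.6

u · v = 7·(-19) + (-26)·(-20) + (-29)·(-14) = -133 + 520 + 406 = 793
|u|² = 49 + 676 + 841 = 1566,  |u| = √1566 ≈ 39.572718
|v|² = 361 + 400 + 196 = 957,  |v| = √957 ≈ 30.935417
cos θ = 793 / (39.572718 · 30.935417) ≈ 0.64777
θ = arccos(0.64777) ≈ 49.6°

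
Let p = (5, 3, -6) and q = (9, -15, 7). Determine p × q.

i: 3·7 - (-6)·(-15) = 21 - 90 = -69
j: (-6)·9 - 5·7 = -54 - 35 = -89
k: 5·(-15) - 3·9 = -75 - 27 = -102
p × q = (-69, -89, -102)

(-69, -89, -102)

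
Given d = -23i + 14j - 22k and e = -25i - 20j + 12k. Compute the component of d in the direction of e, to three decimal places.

0.907

d · e = (-23)·(-25) + 14·(-20) + (-22)·12 = 575 - 280 - 264 = 31
|e| = √(625 + 400 + 144) = √1169 ≈ 34.1906
comp_e d = 31 / √1169 ≈ 0.907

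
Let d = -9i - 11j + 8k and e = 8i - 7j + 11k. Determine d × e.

(-65, 163, 151)

i: (-11)·11 - 8·(-7) = -121 - (-56) = -65
j: 8·8 - (-9)·11 = 64 - (-99) = 163
k: (-9)·(-7) - (-11)·8 = 63 - (-88) = 151
d × e = (-65, 163, 151)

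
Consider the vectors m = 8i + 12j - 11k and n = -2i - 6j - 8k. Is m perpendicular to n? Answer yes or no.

yes

m · n = 8·(-2) + 12·(-6) + (-11)·(-8) = -16 - 72 + 88 = 0
Zero, so the vectors are orthogonal.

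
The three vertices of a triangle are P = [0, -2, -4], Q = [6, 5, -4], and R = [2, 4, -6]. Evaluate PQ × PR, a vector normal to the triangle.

(-14, 12, 22)

PQ = (6, 7, 0)
PR = (2, 6, -2)
i: 7·(-2) - 0·6 = -14 - 0 = -14
j: 0·2 - 6·(-2) = 0 - (-12) = 12
k: 6·6 - 7·2 = 36 - 14 = 22
PQ × PR = (-14, 12, 22)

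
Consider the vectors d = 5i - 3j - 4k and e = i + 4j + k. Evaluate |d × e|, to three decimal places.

27.911

i: (-3)·1 - (-4)·4 = -3 - (-16) = 13
j: (-4)·1 - 5·1 = -4 - 5 = -9
k: 5·4 - (-3)·1 = 20 - (-3) = 23
d × e = (13, -9, 23)
|d × e| = √(13² + (-9)² + 23²) = √779 ≈ 27.9106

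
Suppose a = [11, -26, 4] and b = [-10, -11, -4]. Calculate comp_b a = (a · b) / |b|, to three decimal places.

10.393

a · b = 11·(-10) + (-26)·(-11) + 4·(-4) = -110 + 286 - 16 = 160
|b| = √(100 + 121 + 16) = √237 ≈ 15.3948
comp_b a = 160 / √237 ≈ 10.393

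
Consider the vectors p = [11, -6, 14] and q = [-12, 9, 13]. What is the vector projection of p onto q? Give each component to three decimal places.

(0.122, -0.091, -0.132)

p · q = 11·(-12) + (-6)·9 + 14·13 = -132 - 54 + 182 = -4
|q|² = 144 + 81 + 169 = 394
proj_q p = (-4/394) · (-12, 9, 13) ≈ (0.122, -0.091, -0.132)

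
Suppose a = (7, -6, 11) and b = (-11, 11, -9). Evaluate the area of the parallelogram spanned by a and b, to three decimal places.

89.297

i: (-6)·(-9) - 11·11 = 54 - 121 = -67
j: 11·(-11) - 7·(-9) = -121 - (-63) = -58
k: 7·11 - (-6)·(-11) = 77 - 66 = 11
a × b = (-67, -58, 11)
|a × b| = √((-67)² + (-58)² + 11²) = √7974 ≈ 89.2973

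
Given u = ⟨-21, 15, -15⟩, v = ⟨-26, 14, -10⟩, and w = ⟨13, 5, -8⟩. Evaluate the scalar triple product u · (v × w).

v × w:
i: 14·(-8) - (-10)·5 = -112 - (-50) = -62
j: (-10)·13 - (-26)·(-8) = -130 - 208 = -338
k: (-26)·5 - 14·13 = -130 - 182 = -312
v × w = (-62, -338, -312)
u · (v × w) = (-21)·(-62) + 15·(-338) + (-15)·(-312) = 1302 - 5070 + 4680 = 912

912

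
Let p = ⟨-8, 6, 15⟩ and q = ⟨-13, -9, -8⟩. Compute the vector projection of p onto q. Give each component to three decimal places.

(2.898, 2.006, 1.783)

p · q = (-8)·(-13) + 6·(-9) + 15·(-8) = 104 - 54 - 120 = -70
|q|² = 169 + 81 + 64 = 314
proj_q p = (-70/314) · (-13, -9, -8) ≈ (2.898, 2.006, 1.783)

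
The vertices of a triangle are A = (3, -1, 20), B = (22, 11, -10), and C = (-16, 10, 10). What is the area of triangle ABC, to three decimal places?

AB = (19, 12, -30),  AC = (-19, 11, -10)
i: 12·(-10) - (-30)·11 = -120 - (-330) = 210
j: (-30)·(-19) - 19·(-10) = 570 - (-190) = 760
k: 19·11 - 12·(-19) = 209 - (-228) = 437
AB × AC = (210, 760, 437)
|AB × AC| = √812669 ≈ 901.4816
area = ½ · 901.4816 ≈ 450.741

450.741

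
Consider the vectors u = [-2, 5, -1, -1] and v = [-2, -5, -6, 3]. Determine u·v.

-18

u · v = (-2)·(-2) + 5·(-5) + (-1)·(-6) + (-1)·3 = 4 - 25 + 6 - 3 = -18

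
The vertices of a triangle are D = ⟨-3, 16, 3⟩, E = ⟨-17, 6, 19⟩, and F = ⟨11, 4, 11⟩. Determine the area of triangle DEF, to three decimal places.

DE = (-14, -10, 16),  DF = (14, -12, 8)
i: (-10)·8 - 16·(-12) = -80 - (-192) = 112
j: 16·14 - (-14)·8 = 224 - (-112) = 336
k: (-14)·(-12) - (-10)·14 = 168 - (-140) = 308
DE × DF = (112, 336, 308)
|DE × DF| = √220304 ≈ 469.3655
area = ½ · 469.3655 ≈ 234.683

234.683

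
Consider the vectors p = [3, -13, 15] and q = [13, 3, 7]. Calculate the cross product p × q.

i: (-13)·7 - 15·3 = -91 - 45 = -136
j: 15·13 - 3·7 = 195 - 21 = 174
k: 3·3 - (-13)·13 = 9 - (-169) = 178
p × q = (-136, 174, 178)

(-136, 174, 178)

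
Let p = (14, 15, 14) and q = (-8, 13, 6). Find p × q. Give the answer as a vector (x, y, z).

i: 15·6 - 14·13 = 90 - 182 = -92
j: 14·(-8) - 14·6 = -112 - 84 = -196
k: 14·13 - 15·(-8) = 182 - (-120) = 302
p × q = (-92, -196, 302)

(-92, -196, 302)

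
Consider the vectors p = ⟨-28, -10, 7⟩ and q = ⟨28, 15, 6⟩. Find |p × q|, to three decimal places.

423.463

i: (-10)·6 - 7·15 = -60 - 105 = -165
j: 7·28 - (-28)·6 = 196 - (-168) = 364
k: (-28)·15 - (-10)·28 = -420 - (-280) = -140
p × q = (-165, 364, -140)
|p × q| = √((-165)² + 364² + (-140)²) = √179321 ≈ 423.4631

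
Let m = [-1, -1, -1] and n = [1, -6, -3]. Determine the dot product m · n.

8

m · n = (-1)·1 + (-1)·(-6) + (-1)·(-3) = -1 + 6 + 3 = 8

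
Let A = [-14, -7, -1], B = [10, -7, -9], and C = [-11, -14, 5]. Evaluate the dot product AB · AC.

AB = B − A = (24, 0, -8)
AC = C − A = (3, -7, 6)
AB · AC = 24·3 + 0·(-7) + (-8)·6 = 72 + 0 - 48 = 24

24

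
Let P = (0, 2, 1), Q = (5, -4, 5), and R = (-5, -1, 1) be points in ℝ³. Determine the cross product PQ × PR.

PQ = (5, -6, 4)
PR = (-5, -3, 0)
i: (-6)·0 - 4·(-3) = 0 - (-12) = 12
j: 4·(-5) - 5·0 = -20 - 0 = -20
k: 5·(-3) - (-6)·(-5) = -15 - 30 = -45
PQ × PR = (12, -20, -45)

(12, -20, -45)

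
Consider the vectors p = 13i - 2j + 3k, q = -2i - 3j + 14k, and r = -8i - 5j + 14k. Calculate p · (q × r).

q × r:
i: (-3)·14 - 14·(-5) = -42 - (-70) = 28
j: 14·(-8) - (-2)·14 = -112 - (-28) = -84
k: (-2)·(-5) - (-3)·(-8) = 10 - 24 = -14
q × r = (28, -84, -14)
p · (q × r) = 13·28 + (-2)·(-84) + 3·(-14) = 364 + 168 - 42 = 490

490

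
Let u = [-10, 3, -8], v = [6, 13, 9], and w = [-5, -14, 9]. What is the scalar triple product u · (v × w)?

-2575

v × w:
i: 13·9 - 9·(-14) = 117 - (-126) = 243
j: 9·(-5) - 6·9 = -45 - 54 = -99
k: 6·(-14) - 13·(-5) = -84 - (-65) = -19
v × w = (243, -99, -19)
u · (v × w) = (-10)·243 + 3·(-99) + (-8)·(-19) = -2430 - 297 + 152 = -2575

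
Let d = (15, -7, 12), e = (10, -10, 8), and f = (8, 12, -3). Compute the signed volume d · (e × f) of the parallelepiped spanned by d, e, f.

e × f:
i: (-10)·(-3) - 8·12 = 30 - 96 = -66
j: 8·8 - 10·(-3) = 64 - (-30) = 94
k: 10·12 - (-10)·8 = 120 - (-80) = 200
e × f = (-66, 94, 200)
d · (e × f) = 15·(-66) + (-7)·94 + 12·200 = -990 - 658 + 2400 = 752

752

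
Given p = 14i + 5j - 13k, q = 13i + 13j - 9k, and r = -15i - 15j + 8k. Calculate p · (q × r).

-279

q × r:
i: 13·8 - (-9)·(-15) = 104 - 135 = -31
j: (-9)·(-15) - 13·8 = 135 - 104 = 31
k: 13·(-15) - 13·(-15) = -195 - (-195) = 0
q × r = (-31, 31, 0)
p · (q × r) = 14·(-31) + 5·31 + (-13)·0 = -434 + 155 + 0 = -279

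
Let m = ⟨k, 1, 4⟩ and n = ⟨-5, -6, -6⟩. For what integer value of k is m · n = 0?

m · n = k·(-5) + 1·(-6) + 4·(-6) = -30 - 5k
Set equal to 0: -5k = 30, so k = -6.

-6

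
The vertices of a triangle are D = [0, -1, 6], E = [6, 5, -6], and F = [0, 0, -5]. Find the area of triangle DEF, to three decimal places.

42.743

DE = (6, 6, -12),  DF = (0, 1, -11)
i: 6·(-11) - (-12)·1 = -66 - (-12) = -54
j: (-12)·0 - 6·(-11) = 0 - (-66) = 66
k: 6·1 - 6·0 = 6 - 0 = 6
DE × DF = (-54, 66, 6)
|DE × DF| = √7308 ≈ 85.4868
area = ½ · 85.4868 ≈ 42.743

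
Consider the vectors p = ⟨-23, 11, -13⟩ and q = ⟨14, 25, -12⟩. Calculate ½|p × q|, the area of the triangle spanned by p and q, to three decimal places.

441.150

i: 11·(-12) - (-13)·25 = -132 - (-325) = 193
j: (-13)·14 - (-23)·(-12) = -182 - 276 = -458
k: (-23)·25 - 11·14 = -575 - 154 = -729
p × q = (193, -458, -729)
|p × q| = √(193² + (-458)² + (-729)²) = √778454 ≈ 882.3004
area = ½ · 882.3004 ≈ 441.150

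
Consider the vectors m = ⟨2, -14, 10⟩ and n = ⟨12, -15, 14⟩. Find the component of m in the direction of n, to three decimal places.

15.734

m · n = 2·12 + (-14)·(-15) + 10·14 = 24 + 210 + 140 = 374
|n| = √(144 + 225 + 196) = √565 ≈ 23.7697
comp_n m = 374 / √565 ≈ 15.734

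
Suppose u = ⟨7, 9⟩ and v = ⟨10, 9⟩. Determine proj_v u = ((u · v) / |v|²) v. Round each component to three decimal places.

u · v = 7·10 + 9·9 = 70 + 81 = 151
|v|² = 100 + 81 = 181
proj_v u = (151/181) · (10, 9) ≈ (8.343, 7.508)

(8.343, 7.508)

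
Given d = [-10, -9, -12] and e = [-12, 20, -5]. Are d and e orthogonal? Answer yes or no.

yes

d · e = (-10)·(-12) + (-9)·20 + (-12)·(-5) = 120 - 180 + 60 = 0
Zero, so the vectors are orthogonal.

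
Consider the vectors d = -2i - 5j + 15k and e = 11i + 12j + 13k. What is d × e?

i: (-5)·13 - 15·12 = -65 - 180 = -245
j: 15·11 - (-2)·13 = 165 - (-26) = 191
k: (-2)·12 - (-5)·11 = -24 - (-55) = 31
d × e = (-245, 191, 31)

(-245, 191, 31)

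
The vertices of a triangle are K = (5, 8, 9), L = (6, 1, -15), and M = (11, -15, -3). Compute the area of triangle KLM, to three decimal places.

243.315

KL = (1, -7, -24),  KM = (6, -23, -12)
i: (-7)·(-12) - (-24)·(-23) = 84 - 552 = -468
j: (-24)·6 - 1·(-12) = -144 - (-12) = -132
k: 1·(-23) - (-7)·6 = -23 - (-42) = 19
KL × KM = (-468, -132, 19)
|KL × KM| = √236809 ≈ 486.6302
area = ½ · 486.6302 ≈ 243.315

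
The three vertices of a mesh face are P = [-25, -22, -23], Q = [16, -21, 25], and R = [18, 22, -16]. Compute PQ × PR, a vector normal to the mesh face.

PQ = (41, 1, 48)
PR = (43, 44, 7)
i: 1·7 - 48·44 = 7 - 2112 = -2105
j: 48·43 - 41·7 = 2064 - 287 = 1777
k: 41·44 - 1·43 = 1804 - 43 = 1761
PQ × PR = (-2105, 1777, 1761)

(-2105, 1777, 1761)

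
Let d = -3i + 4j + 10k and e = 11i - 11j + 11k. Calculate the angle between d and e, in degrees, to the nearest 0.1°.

81.1

d · e = (-3)·11 + 4·(-11) + 10·11 = -33 - 44 + 110 = 33
|d|² = 9 + 16 + 100 = 125,  |d| = √125 ≈ 11.180340
|e|² = 121 + 121 + 121 = 363,  |e| = √363 ≈ 19.052559
cos θ = 33 / (11.180340 · 19.052559) ≈ 0.15492
θ = arccos(0.15492) ≈ 81.1°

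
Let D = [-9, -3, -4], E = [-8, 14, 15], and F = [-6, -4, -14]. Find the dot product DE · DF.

DE = E − D = (1, 17, 19)
DF = F − D = (3, -1, -10)
DE · DF = 1·3 + 17·(-1) + 19·(-10) = 3 - 17 - 190 = -204

-204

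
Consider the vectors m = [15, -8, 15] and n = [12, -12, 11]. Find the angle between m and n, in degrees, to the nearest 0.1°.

m · n = 15·12 + (-8)·(-12) + 15·11 = 180 + 96 + 165 = 441
|m|² = 225 + 64 + 225 = 514,  |m| = √514 ≈ 22.671568
|n|² = 144 + 144 + 121 = 409,  |n| = √409 ≈ 20.223748
cos θ = 441 / (22.671568 · 20.223748) ≈ 0.96182
θ = arccos(0.96182) ≈ 15.9°

15.9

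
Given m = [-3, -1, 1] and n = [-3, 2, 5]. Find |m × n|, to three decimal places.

16.553

i: (-1)·5 - 1·2 = -5 - 2 = -7
j: 1·(-3) - (-3)·5 = -3 - (-15) = 12
k: (-3)·2 - (-1)·(-3) = -6 - 3 = -9
m × n = (-7, 12, -9)
|m × n| = √((-7)² + 12² + (-9)²) = √274 ≈ 16.5529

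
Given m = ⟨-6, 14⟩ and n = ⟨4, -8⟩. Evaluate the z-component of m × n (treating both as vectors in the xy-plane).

(-6)·(-8) - 14·4 = 48 - 56 = -8

-8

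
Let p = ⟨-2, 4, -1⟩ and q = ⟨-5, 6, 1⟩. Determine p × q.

i: 4·1 - (-1)·6 = 4 - (-6) = 10
j: (-1)·(-5) - (-2)·1 = 5 - (-2) = 7
k: (-2)·6 - 4·(-5) = -12 - (-20) = 8
p × q = (10, 7, 8)

(10, 7, 8)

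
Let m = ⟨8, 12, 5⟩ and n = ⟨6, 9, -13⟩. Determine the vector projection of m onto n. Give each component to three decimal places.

m · n = 8·6 + 12·9 + 5·(-13) = 48 + 108 - 65 = 91
|n|² = 36 + 81 + 169 = 286
proj_n m = (91/286) · (6, 9, -13) ≈ (1.909, 2.864, -4.136)

(1.909, 2.864, -4.136)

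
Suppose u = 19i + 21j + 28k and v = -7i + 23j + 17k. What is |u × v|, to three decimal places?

832.338

i: 21·17 - 28·23 = 357 - 644 = -287
j: 28·(-7) - 19·17 = -196 - 323 = -519
k: 19·23 - 21·(-7) = 437 - (-147) = 584
u × v = (-287, -519, 584)
|u × v| = √((-287)² + (-519)² + 584²) = √692786 ≈ 832.3377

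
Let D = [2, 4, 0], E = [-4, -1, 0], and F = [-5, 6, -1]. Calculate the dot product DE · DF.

DE = E − D = (-6, -5, 0)
DF = F − D = (-7, 2, -1)
DE · DF = (-6)·(-7) + (-5)·2 + 0·(-1) = 42 - 10 + 0 = 32

32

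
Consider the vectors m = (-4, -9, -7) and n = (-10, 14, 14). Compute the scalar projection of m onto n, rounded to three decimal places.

-8.295

m · n = (-4)·(-10) + (-9)·14 + (-7)·14 = 40 - 126 - 98 = -184
|n| = √(100 + 196 + 196) = √492 ≈ 22.1811
comp_n m = -184 / √492 ≈ -8.295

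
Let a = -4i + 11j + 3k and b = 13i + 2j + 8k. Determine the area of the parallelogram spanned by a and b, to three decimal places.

185.919

i: 11·8 - 3·2 = 88 - 6 = 82
j: 3·13 - (-4)·8 = 39 - (-32) = 71
k: (-4)·2 - 11·13 = -8 - 143 = -151
a × b = (82, 71, -151)
|a × b| = √(82² + 71² + (-151)²) = √34566 ≈ 185.9193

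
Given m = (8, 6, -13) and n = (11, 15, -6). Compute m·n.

m · n = 8·11 + 6·15 + (-13)·(-6) = 88 + 90 + 78 = 256

256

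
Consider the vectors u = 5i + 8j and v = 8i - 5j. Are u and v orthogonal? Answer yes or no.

yes

u · v = 5·8 + 8·(-5) = 40 - 40 = 0
Zero, so the vectors are orthogonal.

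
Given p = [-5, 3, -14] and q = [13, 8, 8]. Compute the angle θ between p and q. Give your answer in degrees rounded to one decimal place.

125.8

p · q = (-5)·13 + 3·8 + (-14)·8 = -65 + 24 - 112 = -153
|p|² = 25 + 9 + 196 = 230,  |p| = √230 ≈ 15.165751
|q|² = 169 + 64 + 64 = 297,  |q| = √297 ≈ 17.233688
cos θ = -153 / (15.165751 · 17.233688) ≈ -0.58540
θ = arccos(-0.58540) ≈ 125.8°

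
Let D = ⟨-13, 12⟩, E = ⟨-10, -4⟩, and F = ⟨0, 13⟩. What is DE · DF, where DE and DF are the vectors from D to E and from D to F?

23

DE = E − D = (3, -16)
DF = F − D = (13, 1)
DE · DF = 3·13 + (-16)·1 = 39 - 16 = 23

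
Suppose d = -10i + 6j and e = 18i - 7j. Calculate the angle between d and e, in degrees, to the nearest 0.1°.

d · e = (-10)·18 + 6·(-7) = -180 - 42 = -222
|d|² = 100 + 36 = 136,  |d| = √136 ≈ 11.661904
|e|² = 324 + 49 = 373,  |e| = √373 ≈ 19.313208
cos θ = -222 / (11.661904 · 19.313208) ≈ -0.98566
θ = arccos(-0.98566) ≈ 170.3°

170.3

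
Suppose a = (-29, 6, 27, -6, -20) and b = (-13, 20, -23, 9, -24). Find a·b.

a · b = (-29)·(-13) + 6·20 + 27·(-23) + (-6)·9 + (-20)·(-24) = 377 + 120 - 621 - 54 + 480 = 302

302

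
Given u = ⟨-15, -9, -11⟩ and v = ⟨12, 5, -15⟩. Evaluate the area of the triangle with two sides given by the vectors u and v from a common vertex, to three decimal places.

i: (-9)·(-15) - (-11)·5 = 135 - (-55) = 190
j: (-11)·12 - (-15)·(-15) = -132 - 225 = -357
k: (-15)·5 - (-9)·12 = -75 - (-108) = 33
u × v = (190, -357, 33)
|u × v| = √(190² + (-357)² + 33²) = √164638 ≈ 405.7561
area = ½ · 405.7561 ≈ 202.878

202.878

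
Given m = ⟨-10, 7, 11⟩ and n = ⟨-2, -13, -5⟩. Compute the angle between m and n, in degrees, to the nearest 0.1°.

m · n = (-10)·(-2) + 7·(-13) + 11·(-5) = 20 - 91 - 55 = -126
|m|² = 100 + 49 + 121 = 270,  |m| = √270 ≈ 16.431677
|n|² = 4 + 169 + 25 = 198,  |n| = √198 ≈ 14.071247
cos θ = -126 / (16.431677 · 14.071247) ≈ -0.54495
θ = arccos(-0.54495) ≈ 123.0°

123.0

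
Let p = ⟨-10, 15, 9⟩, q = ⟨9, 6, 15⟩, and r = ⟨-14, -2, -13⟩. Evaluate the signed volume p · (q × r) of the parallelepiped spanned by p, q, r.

q × r:
i: 6·(-13) - 15·(-2) = -78 - (-30) = -48
j: 15·(-14) - 9·(-13) = -210 - (-117) = -93
k: 9·(-2) - 6·(-14) = -18 - (-84) = 66
q × r = (-48, -93, 66)
p · (q × r) = (-10)·(-48) + 15·(-93) + 9·66 = 480 - 1395 + 594 = -321

-321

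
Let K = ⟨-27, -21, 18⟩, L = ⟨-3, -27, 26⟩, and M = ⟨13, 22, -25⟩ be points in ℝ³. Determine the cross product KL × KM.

(-86, 1352, 1272)

KL = (24, -6, 8)
KM = (40, 43, -43)
i: (-6)·(-43) - 8·43 = 258 - 344 = -86
j: 8·40 - 24·(-43) = 320 - (-1032) = 1352
k: 24·43 - (-6)·40 = 1032 - (-240) = 1272
KL × KM = (-86, 1352, 1272)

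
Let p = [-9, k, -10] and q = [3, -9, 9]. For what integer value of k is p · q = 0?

-13

p · q = (-9)·3 + k·(-9) + (-10)·9 = -117 - 9k
Set equal to 0: -9k = 117, so k = -13.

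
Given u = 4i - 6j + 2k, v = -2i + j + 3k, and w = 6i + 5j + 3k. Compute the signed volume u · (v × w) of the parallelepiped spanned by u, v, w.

v × w:
i: 1·3 - 3·5 = 3 - 15 = -12
j: 3·6 - (-2)·3 = 18 - (-6) = 24
k: (-2)·5 - 1·6 = -10 - 6 = -16
v × w = (-12, 24, -16)
u · (v × w) = 4·(-12) + (-6)·24 + 2·(-16) = -48 - 144 - 32 = -224

-224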